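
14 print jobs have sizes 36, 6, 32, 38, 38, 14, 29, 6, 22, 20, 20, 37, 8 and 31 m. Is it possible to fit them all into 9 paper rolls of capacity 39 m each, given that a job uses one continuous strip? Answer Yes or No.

No

Total = 337 m; ⌈337/39⌉ = 9.
10 print jobs each exceed half the capacity and cannot share a roll, forcing at least 10 paper rolls.
At least 10 paper rolls are required, but only 9 are allowed.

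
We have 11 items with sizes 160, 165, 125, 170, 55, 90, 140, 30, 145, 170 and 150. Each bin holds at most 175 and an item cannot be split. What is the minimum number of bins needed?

9

Total = 170 + 170 + 165 + 160 + 150 + 145 + 140 + 125 + 90 + 55 + 30 = 1400.
Lower bound: ⌈1400/175⌉ = 8 bins.
Also, 9 items each exceed 175/2, and no two of those can share a bin, so at least 9 bins are needed.
A packing using 9 bins:
  bin 1: 170 = 170
  bin 2: 170 = 170
  bin 3: 165 = 165
  bin 4: 160 = 160
  bin 5: 150 = 150
  bin 6: 145 + 30 = 175
  bin 7: 140 = 140
  bin 8: 125 = 125
  bin 9: 90 + 55 = 145
This matches the lower bound, so 9 is optimal.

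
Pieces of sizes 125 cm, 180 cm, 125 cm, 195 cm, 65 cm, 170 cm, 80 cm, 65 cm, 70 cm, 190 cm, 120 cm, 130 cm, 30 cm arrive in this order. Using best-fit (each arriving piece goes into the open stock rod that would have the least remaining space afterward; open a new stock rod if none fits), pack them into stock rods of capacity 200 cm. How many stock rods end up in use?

9

  125 → stock rod 1 (new)  [load 125/200]
  180 → stock rod 2 (new)  [load 180/200]
  125 → stock rod 3 (new)  [load 125/200]
  195 → stock rod 4 (new)  [load 195/200]
  65 → stock rod 1  [load 190/200]
  170 → stock rod 5 (new)  [load 170/200]
  80 → stock rod 6 (new)  [load 80/200]
  65 → stock rod 3  [load 190/200]
  70 → stock rod 6  [load 150/200]
  190 → stock rod 7 (new)  [load 190/200]
  120 → stock rod 8 (new)  [load 120/200]
  130 → stock rod 9 (new)  [load 130/200]
  30 → stock rod 5  [load 200/200]
9 stock rods opened.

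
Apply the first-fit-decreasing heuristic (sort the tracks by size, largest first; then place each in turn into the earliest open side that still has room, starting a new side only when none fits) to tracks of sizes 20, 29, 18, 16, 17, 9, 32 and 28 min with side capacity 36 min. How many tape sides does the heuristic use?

6

Sorted descending: 32, 29, 28, 20, 18, 17, 16, 9.
  32 → side 1 (new)  [load 32/36]
  29 → side 2 (new)  [load 29/36]
  28 → side 3 (new)  [load 28/36]
  20 → side 4 (new)  [load 20/36]
  18 → side 5 (new)  [load 18/36]
  17 → side 5  [load 35/36]
  16 → side 4  [load 36/36]
  9 → side 6 (new)  [load 9/36]
6 tape sides opened.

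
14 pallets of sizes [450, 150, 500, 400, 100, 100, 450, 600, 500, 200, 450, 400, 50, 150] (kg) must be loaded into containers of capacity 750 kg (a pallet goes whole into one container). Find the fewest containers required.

Total = 600 + 500 + 500 + 450 + 450 + 450 + 400 + 400 + 200 + 150 + 150 + 100 + 100 + 50 = 4500 kg.
Lower bound: ⌈4500/750⌉ = 6 containers.
Also, 8 pallets each exceed 375 kg, and no two of those can share a container, so at least 8 containers are needed.
A packing using 8 containers:
  container 1: 600 + 150 = 750
  container 2: 500 + 200 + 50 = 750
  container 3: 500 + 150 + 100 = 750
  container 4: 450 + 100 = 550
  container 5: 450 = 450
  container 6: 450 = 450
  container 7: 400 = 400
  container 8: 400 = 400
This matches the lower bound, so 8 is optimal.

8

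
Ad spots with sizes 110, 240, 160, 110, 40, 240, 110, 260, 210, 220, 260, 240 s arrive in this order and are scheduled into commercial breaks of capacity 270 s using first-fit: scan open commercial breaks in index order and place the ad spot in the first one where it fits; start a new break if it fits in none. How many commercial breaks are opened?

  110 → break 1 (new)  [load 110/270]
  240 → break 2 (new)  [load 240/270]
  160 → break 1  [load 270/270]
  110 → break 3 (new)  [load 110/270]
  40 → break 3  [load 150/270]
  240 → break 4 (new)  [load 240/270]
  110 → break 3  [load 260/270]
  260 → break 5 (new)  [load 260/270]
  210 → break 6 (new)  [load 210/270]
  220 → break 7 (new)  [load 220/270]
  260 → break 8 (new)  [load 260/270]
  240 → break 9 (new)  [load 240/270]
9 commercial breaks opened.

9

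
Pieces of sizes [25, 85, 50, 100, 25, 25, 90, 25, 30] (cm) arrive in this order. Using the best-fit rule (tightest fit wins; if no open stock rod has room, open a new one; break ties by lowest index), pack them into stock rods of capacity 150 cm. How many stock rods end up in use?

4

  25 → stock rod 1 (new)  [load 25/150]
  85 → stock rod 1  [load 110/150]
  50 → stock rod 2 (new)  [load 50/150]
  100 → stock rod 2  [load 150/150]
  25 → stock rod 1  [load 135/150]
  25 → stock rod 3 (new)  [load 25/150]
  90 → stock rod 3  [load 115/150]
  25 → stock rod 3  [load 140/150]
  30 → stock rod 4 (new)  [load 30/150]
4 stock rods opened.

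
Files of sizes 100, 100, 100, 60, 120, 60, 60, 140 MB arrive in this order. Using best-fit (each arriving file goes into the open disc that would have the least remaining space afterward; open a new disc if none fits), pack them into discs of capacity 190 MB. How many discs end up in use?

  100 → disc 1 (new)  [load 100/190]
  100 → disc 2 (new)  [load 100/190]
  100 → disc 3 (new)  [load 100/190]
  60 → disc 1  [load 160/190]
  120 → disc 4 (new)  [load 120/190]
  60 → disc 4  [load 180/190]
  60 → disc 2  [load 160/190]
  140 → disc 5 (new)  [load 140/190]
5 discs opened.

5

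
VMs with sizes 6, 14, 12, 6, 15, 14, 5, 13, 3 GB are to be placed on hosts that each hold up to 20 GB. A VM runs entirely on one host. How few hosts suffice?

Total = 15 + 14 + 14 + 13 + 12 + 6 + 6 + 5 + 3 = 88 GB.
Lower bound: ⌈88/20⌉ = 5 hosts.
A packing using 5 hosts:
  host 1: 15 + 5 = 20
  host 2: 14 + 6 = 20
  host 3: 14 + 6 = 20
  host 4: 13 + 3 = 16
  host 5: 12 = 12
This matches the lower bound, so 5 is optimal.

5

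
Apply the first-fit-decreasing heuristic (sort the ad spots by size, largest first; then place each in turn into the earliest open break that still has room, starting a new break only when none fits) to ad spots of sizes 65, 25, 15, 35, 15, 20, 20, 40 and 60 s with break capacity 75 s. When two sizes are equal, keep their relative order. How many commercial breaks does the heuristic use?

Sorted descending: 65, 60, 40, 35, 25, 20, 20, 15, 15.
  65 → break 1 (new)  [load 65/75]
  60 → break 2 (new)  [load 60/75]
  40 → break 3 (new)  [load 40/75]
  35 → break 3  [load 75/75]
  25 → break 4 (new)  [load 25/75]
  20 → break 4  [load 45/75]
  20 → break 4  [load 65/75]
  15 → break 2  [load 75/75]
  15 → break 5 (new)  [load 15/75]
5 commercial breaks opened.

5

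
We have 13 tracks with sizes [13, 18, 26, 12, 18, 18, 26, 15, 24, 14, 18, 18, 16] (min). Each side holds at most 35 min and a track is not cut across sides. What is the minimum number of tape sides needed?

Total = 26 + 26 + 24 + 18 + 18 + 18 + 18 + 18 + 16 + 15 + 14 + 13 + 12 = 236 min.
Lower bound: ⌈236/35⌉ = 7 tape sides.
Also, 8 tracks each exceed 35/2 min, and no two of those can share a side, so at least 8 tape sides are needed.
A packing using 8 tape sides:
  side 1: 26 = 26
  side 2: 26 = 26
  side 3: 24 = 24
  side 4: 18 + 16 = 34
  side 5: 18 + 15 = 33
  side 6: 18 + 14 = 32
  side 7: 18 + 13 = 31
  side 8: 18 + 12 = 30
This matches the lower bound, so 8 is optimal.

8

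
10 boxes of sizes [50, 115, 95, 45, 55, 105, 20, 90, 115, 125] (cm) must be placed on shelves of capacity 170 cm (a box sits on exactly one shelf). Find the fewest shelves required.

Total = 125 + 115 + 115 + 105 + 95 + 90 + 55 + 50 + 45 + 20 = 815 cm.
Lower bound: ⌈815/170⌉ = 5 shelves.
Also, 6 boxes each exceed 85 cm, and no two of those can share a shelf, so at least 6 shelves are needed.
A packing using 6 shelves:
  shelf 1: 125 + 45 = 170
  shelf 2: 115 + 55 = 170
  shelf 3: 115 + 50 = 165
  shelf 4: 105 + 20 = 125
  shelf 5: 95 = 95
  shelf 6: 90 = 90
This matches the lower bound, so 6 is optimal.

6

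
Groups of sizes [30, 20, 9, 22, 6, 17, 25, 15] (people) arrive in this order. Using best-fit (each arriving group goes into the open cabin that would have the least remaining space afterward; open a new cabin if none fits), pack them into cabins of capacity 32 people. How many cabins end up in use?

  30 → cabin 1 (new)  [load 30/32]
  20 → cabin 2 (new)  [load 20/32]
  9 → cabin 2  [load 29/32]
  22 → cabin 3 (new)  [load 22/32]
  6 → cabin 3  [load 28/32]
  17 → cabin 4 (new)  [load 17/32]
  25 → cabin 5 (new)  [load 25/32]
  15 → cabin 4  [load 32/32]
5 cabins opened.

5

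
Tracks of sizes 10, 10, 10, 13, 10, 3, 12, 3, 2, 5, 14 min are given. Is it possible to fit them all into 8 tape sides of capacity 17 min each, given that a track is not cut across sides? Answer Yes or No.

A valid assignment using 7 tape sides:
  side 1: 14 + 3 = 17
  side 2: 13 + 3 = 16
  side 3: 12 + 5 = 17
  side 4: 10 + 2 = 12
  side 5: 10 = 10
  side 6: 10 = 10
  side 7: 10 = 10
That uses only 7 ≤ 8, so 8 tape sides are enough.

Yes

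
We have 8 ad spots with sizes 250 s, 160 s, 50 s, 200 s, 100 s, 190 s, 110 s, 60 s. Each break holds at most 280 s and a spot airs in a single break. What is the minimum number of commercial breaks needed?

Total = 250 + 200 + 190 + 160 + 110 + 100 + 60 + 50 = 1120 s.
Lower bound: ⌈1120/280⌉ = 4 commercial breaks.
A packing using 5 commercial breaks:
  break 1: 250 = 250
  break 2: 200 + 60 = 260
  break 3: 190 + 50 = 240
  break 4: 160 + 110 = 270
  break 5: 100 = 100
No arrangement into 4 commercial breaks stays within capacity, so 5 is optimal.

5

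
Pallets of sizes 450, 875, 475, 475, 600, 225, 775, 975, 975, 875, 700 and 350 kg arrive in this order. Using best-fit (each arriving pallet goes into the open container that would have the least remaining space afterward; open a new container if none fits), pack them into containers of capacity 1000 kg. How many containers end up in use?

9

  450 → container 1 (new)  [load 450/1000]
  875 → container 2 (new)  [load 875/1000]
  475 → container 1  [load 925/1000]
  475 → container 3 (new)  [load 475/1000]
  600 → container 4 (new)  [load 600/1000]
  225 → container 4  [load 825/1000]
  775 → container 5 (new)  [load 775/1000]
  975 → container 6 (new)  [load 975/1000]
  975 → container 7 (new)  [load 975/1000]
  875 → container 8 (new)  [load 875/1000]
  700 → container 9 (new)  [load 700/1000]
  350 → container 3  [load 825/1000]
9 containers opened.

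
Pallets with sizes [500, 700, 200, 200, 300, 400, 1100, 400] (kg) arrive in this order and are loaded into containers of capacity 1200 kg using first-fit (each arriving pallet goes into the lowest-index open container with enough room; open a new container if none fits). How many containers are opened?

4

  500 → container 1 (new)  [load 500/1200]
  700 → container 1  [load 1200/1200]
  200 → container 2 (new)  [load 200/1200]
  200 → container 2  [load 400/1200]
  300 → container 2  [load 700/1200]
  400 → container 2  [load 1100/1200]
  1100 → container 3 (new)  [load 1100/1200]
  400 → container 4 (new)  [load 400/1200]
4 containers opened.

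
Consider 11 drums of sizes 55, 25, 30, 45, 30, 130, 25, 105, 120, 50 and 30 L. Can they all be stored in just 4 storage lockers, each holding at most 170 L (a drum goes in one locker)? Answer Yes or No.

Yes

A valid assignment using 4 storage lockers:
  locker 1: 130 + 30 = 160
  locker 2: 120 + 50 = 170
  locker 3: 105 + 55 = 160
  locker 4: 45 + 30 + 30 + 25 + 25 = 155
Every load is within 170 L, so 4 storage lockers suffice.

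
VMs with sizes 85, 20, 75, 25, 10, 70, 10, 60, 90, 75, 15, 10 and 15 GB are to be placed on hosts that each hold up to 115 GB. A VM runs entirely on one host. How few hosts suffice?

Total = 90 + 85 + 75 + 75 + 70 + 60 + 25 + 20 + 15 + 15 + 10 + 10 + 10 = 560 GB.
Lower bound: ⌈560/115⌉ = 5 hosts.
Also, 6 VMs each exceed 115/2 GB, and no two of those can share a host, so at least 6 hosts are needed.
A packing using 6 hosts:
  host 1: 90 + 25 = 115
  host 2: 85 + 20 + 10 = 115
  host 3: 75 + 15 + 15 + 10 = 115
  host 4: 75 + 10 = 85
  host 5: 70 = 70
  host 6: 60 = 60
This matches the lower bound, so 6 is optimal.

6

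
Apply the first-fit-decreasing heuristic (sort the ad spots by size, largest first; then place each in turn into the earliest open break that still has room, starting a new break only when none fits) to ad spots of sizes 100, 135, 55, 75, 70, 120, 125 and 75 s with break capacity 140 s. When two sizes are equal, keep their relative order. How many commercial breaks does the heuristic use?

7

Sorted descending: 135, 125, 120, 100, 75, 75, 70, 55.
  135 → break 1 (new)  [load 135/140]
  125 → break 2 (new)  [load 125/140]
  120 → break 3 (new)  [load 120/140]
  100 → break 4 (new)  [load 100/140]
  75 → break 5 (new)  [load 75/140]
  75 → break 6 (new)  [load 75/140]
  70 → break 7 (new)  [load 70/140]
  55 → break 5  [load 130/140]
7 commercial breaks opened.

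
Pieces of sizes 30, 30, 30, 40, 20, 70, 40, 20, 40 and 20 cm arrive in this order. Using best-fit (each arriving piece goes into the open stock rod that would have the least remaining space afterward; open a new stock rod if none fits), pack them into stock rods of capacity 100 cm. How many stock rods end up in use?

4

  30 → stock rod 1 (new)  [load 30/100]
  30 → stock rod 1  [load 60/100]
  30 → stock rod 1  [load 90/100]
  40 → stock rod 2 (new)  [load 40/100]
  20 → stock rod 2  [load 60/100]
  70 → stock rod 3 (new)  [load 70/100]
  40 → stock rod 2  [load 100/100]
  20 → stock rod 3  [load 90/100]
  40 → stock rod 4 (new)  [load 40/100]
  20 → stock rod 4  [load 60/100]
4 stock rods opened.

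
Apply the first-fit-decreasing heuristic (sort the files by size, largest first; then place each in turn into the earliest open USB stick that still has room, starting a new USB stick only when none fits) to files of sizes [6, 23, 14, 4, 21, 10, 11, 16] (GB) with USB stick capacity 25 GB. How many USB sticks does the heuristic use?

Sorted descending: 23, 21, 16, 14, 11, 10, 6, 4.
  23 → USB stick 1 (new)  [load 23/25]
  21 → USB stick 2 (new)  [load 21/25]
  16 → USB stick 3 (new)  [load 16/25]
  14 → USB stick 4 (new)  [load 14/25]
  11 → USB stick 4  [load 25/25]
  10 → USB stick 5 (new)  [load 10/25]
  6 → USB stick 3  [load 22/25]
  4 → USB stick 2  [load 25/25]
5 USB sticks opened.

5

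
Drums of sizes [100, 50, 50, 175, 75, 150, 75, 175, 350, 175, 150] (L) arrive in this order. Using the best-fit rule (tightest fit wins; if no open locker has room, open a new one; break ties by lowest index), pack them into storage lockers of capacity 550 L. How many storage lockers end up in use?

3

  100 → locker 1 (new)  [load 100/550]
  50 → locker 1  [load 150/550]
  50 → locker 1  [load 200/550]
  175 → locker 1  [load 375/550]
  75 → locker 1  [load 450/550]
  150 → locker 2 (new)  [load 150/550]
  75 → locker 1  [load 525/550]
  175 → locker 2  [load 325/550]
  350 → locker 3 (new)  [load 350/550]
  175 → locker 3  [load 525/550]
  150 → locker 2  [load 475/550]
3 storage lockers opened.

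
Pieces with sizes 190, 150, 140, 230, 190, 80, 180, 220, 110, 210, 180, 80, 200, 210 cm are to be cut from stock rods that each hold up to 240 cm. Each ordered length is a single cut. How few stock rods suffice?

Total = 230 + 220 + 210 + 210 + 200 + 190 + 190 + 180 + 180 + 150 + 140 + 110 + 80 + 80 = 2370 cm.
Lower bound: ⌈2370/240⌉ = 10 stock rods.
Also, 11 pieces each exceed 120 cm, and no two of those can share a stock rod, so at least 11 stock rods are needed.
A packing using 12 stock rods:
  stock rod 1: 230 = 230
  stock rod 2: 220 = 220
  stock rod 3: 210 = 210
  stock rod 4: 210 = 210
  stock rod 5: 200 = 200
  stock rod 6: 190 = 190
  stock rod 7: 190 = 190
  stock rod 8: 180 = 180
  stock rod 9: 180 = 180
  stock rod 10: 150 + 80 = 230
  stock rod 11: 140 + 80 = 220
  stock rod 12: 110 = 110
No arrangement into 11 stock rods stays within capacity, so 12 is optimal.

12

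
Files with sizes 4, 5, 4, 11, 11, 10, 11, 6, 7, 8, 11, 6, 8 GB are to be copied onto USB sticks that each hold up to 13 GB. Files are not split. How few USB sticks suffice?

Total = 11 + 11 + 11 + 11 + 10 + 8 + 8 + 7 + 6 + 6 + 5 + 4 + 4 = 102 GB.
Lower bound: ⌈102/13⌉ = 8 USB sticks.
A packing using 9 USB sticks:
  USB stick 1: 11 = 11
  USB stick 2: 11 = 11
  USB stick 3: 11 = 11
  USB stick 4: 11 = 11
  USB stick 5: 10 = 10
  USB stick 6: 8 + 5 = 13
  USB stick 7: 8 + 4 = 12
  USB stick 8: 7 + 6 = 13
  USB stick 9: 6 + 4 = 10
No arrangement into 8 USB sticks stays within capacity, so 9 is optimal.

9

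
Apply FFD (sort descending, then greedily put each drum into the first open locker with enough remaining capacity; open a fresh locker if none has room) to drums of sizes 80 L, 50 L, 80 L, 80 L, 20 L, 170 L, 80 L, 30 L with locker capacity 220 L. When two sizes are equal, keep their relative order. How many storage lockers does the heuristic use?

Sorted descending: 170, 80, 80, 80, 80, 50, 30, 20.
  170 → locker 1 (new)  [load 170/220]
  80 → locker 2 (new)  [load 80/220]
  80 → locker 2  [load 160/220]
  80 → locker 3 (new)  [load 80/220]
  80 → locker 3  [load 160/220]
  50 → locker 1  [load 220/220]
  30 → locker 2  [load 190/220]
  20 → locker 2  [load 210/220]
3 storage lockers opened.

3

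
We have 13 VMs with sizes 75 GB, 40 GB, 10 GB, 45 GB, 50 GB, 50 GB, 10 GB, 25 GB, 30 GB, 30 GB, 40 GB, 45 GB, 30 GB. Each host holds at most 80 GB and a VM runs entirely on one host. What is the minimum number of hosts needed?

7

Total = 75 + 50 + 50 + 45 + 45 + 40 + 40 + 30 + 30 + 30 + 25 + 10 + 10 = 480 GB.
Lower bound: ⌈480/80⌉ = 6 hosts.
A packing using 7 hosts:
  host 1: 75 = 75
  host 2: 50 + 30 = 80
  host 3: 50 + 30 = 80
  host 4: 45 + 30 = 75
  host 5: 45 + 25 + 10 = 80
  host 6: 40 + 40 = 80
  host 7: 10 = 10
No arrangement into 6 hosts stays within capacity, so 7 is optimal.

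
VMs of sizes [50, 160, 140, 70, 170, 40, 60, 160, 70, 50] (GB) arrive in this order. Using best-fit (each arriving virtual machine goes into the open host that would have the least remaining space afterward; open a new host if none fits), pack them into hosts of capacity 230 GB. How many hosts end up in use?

  50 → host 1 (new)  [load 50/230]
  160 → host 1  [load 210/230]
  140 → host 2 (new)  [load 140/230]
  70 → host 2  [load 210/230]
  170 → host 3 (new)  [load 170/230]
  40 → host 3  [load 210/230]
  60 → host 4 (new)  [load 60/230]
  160 → host 4  [load 220/230]
  70 → host 5 (new)  [load 70/230]
  50 → host 5  [load 120/230]
5 hosts opened.

5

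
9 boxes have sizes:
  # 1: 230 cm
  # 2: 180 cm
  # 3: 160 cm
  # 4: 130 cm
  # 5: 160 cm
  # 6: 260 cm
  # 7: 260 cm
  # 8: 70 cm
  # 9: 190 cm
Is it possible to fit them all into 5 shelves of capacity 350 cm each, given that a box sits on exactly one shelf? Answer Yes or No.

Total = 1640 cm; ⌈1640/350⌉ = 5.
The bound of 5 does not rule out 5, but exhaustive search shows no assignment into 5 shelves of capacity 350 cm exists — the minimum is 6.

No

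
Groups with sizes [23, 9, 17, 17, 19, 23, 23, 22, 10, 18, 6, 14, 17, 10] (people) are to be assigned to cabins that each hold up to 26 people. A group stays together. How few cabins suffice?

11

Total = 23 + 23 + 23 + 22 + 19 + 18 + 17 + 17 + 17 + 14 + 10 + 10 + 9 + 6 = 228 people.
Lower bound: ⌈228/26⌉ = 9 cabins.
Also, 10 groups each exceed 13 people, and no two of those can share a cabin, so at least 10 cabins are needed.
A packing using 11 cabins:
  cabin 1: 23 = 23
  cabin 2: 23 = 23
  cabin 3: 23 = 23
  cabin 4: 22 = 22
  cabin 5: 19 + 6 = 25
  cabin 6: 18 = 18
  cabin 7: 17 + 9 = 26
  cabin 8: 17 = 17
  cabin 9: 17 = 17
  cabin 10: 14 + 10 = 24
  cabin 11: 10 = 10
No arrangement into 10 cabins stays within capacity, so 11 is optimal.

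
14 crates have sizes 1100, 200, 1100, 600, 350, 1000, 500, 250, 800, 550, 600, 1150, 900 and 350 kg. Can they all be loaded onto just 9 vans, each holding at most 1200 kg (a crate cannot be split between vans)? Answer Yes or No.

A valid assignment using 9 vans:
  van 1: 1150 = 1150
  van 2: 1100 = 1100
  van 3: 1100 = 1100
  van 4: 1000 + 200 = 1200
  van 5: 900 + 250 = 1150
  van 6: 800 + 350 = 1150
  van 7: 600 + 600 = 1200
  van 8: 550 + 500 = 1050
  van 9: 350 = 350
Every load is within 1200 kg, so 9 vans suffice.

Yes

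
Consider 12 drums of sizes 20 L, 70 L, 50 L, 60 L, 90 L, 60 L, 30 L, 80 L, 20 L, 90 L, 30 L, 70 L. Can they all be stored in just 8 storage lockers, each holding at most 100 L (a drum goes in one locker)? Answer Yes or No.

A valid assignment using 8 storage lockers:
  locker 1: 90 = 90
  locker 2: 90 = 90
  locker 3: 80 + 20 = 100
  locker 4: 70 + 30 = 100
  locker 5: 70 + 30 = 100
  locker 6: 60 + 20 = 80
  locker 7: 60 = 60
  locker 8: 50 = 50
Every load is within 100 L, so 8 storage lockers suffice.

Yes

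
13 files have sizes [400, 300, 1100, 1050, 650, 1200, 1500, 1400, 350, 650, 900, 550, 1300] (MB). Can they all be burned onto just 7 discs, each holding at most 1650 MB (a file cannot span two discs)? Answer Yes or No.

Total = 11350 MB; ⌈11350/1650⌉ = 7.
The bound of 7 does not rule out 7, but exhaustive search shows no assignment into 7 discs of capacity 1650 MB exists — the minimum is 8.

No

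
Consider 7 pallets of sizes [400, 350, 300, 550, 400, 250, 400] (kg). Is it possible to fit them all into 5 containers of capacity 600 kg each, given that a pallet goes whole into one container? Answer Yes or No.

No

Total = 2650 kg; ⌈2650/600⌉ = 5.
The bound of 5 does not rule out 5, but exhaustive search shows no assignment into 5 containers of capacity 600 kg exists — the minimum is 6.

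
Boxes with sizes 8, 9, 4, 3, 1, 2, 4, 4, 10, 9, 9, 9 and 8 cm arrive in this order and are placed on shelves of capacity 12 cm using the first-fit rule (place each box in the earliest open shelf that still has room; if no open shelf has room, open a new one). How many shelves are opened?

8

  8 → shelf 1 (new)  [load 8/12]
  9 → shelf 2 (new)  [load 9/12]
  4 → shelf 1  [load 12/12]
  3 → shelf 2  [load 12/12]
  1 → shelf 3 (new)  [load 1/12]
  2 → shelf 3  [load 3/12]
  4 → shelf 3  [load 7/12]
  4 → shelf 3  [load 11/12]
  10 → shelf 4 (new)  [load 10/12]
  9 → shelf 5 (new)  [load 9/12]
  9 → shelf 6 (new)  [load 9/12]
  9 → shelf 7 (new)  [load 9/12]
  8 → shelf 8 (new)  [load 8/12]
8 shelves opened.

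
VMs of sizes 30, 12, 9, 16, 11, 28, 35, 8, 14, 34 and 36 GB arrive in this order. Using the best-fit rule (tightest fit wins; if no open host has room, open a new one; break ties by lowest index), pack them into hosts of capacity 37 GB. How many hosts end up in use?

  30 → host 1 (new)  [load 30/37]
  12 → host 2 (new)  [load 12/37]
  9 → host 2  [load 21/37]
  16 → host 2  [load 37/37]
  11 → host 3 (new)  [load 11/37]
  28 → host 4 (new)  [load 28/37]
  35 → host 5 (new)  [load 35/37]
  8 → host 4  [load 36/37]
  14 → host 3  [load 25/37]
  34 → host 6 (new)  [load 34/37]
  36 → host 7 (new)  [load 36/37]
7 hosts opened.

7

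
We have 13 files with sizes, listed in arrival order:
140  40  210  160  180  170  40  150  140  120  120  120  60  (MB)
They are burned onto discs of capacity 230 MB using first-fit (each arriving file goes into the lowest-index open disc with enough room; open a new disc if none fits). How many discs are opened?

  140 → disc 1 (new)  [load 140/230]
  40 → disc 1  [load 180/230]
  210 → disc 2 (new)  [load 210/230]
  160 → disc 3 (new)  [load 160/230]
  180 → disc 4 (new)  [load 180/230]
  170 → disc 5 (new)  [load 170/230]
  40 → disc 1  [load 220/230]
  150 → disc 6 (new)  [load 150/230]
  140 → disc 7 (new)  [load 140/230]
  120 → disc 8 (new)  [load 120/230]
  120 → disc 9 (new)  [load 120/230]
  120 → disc 10 (new)  [load 120/230]
  60 → disc 3  [load 220/230]
10 discs opened.

10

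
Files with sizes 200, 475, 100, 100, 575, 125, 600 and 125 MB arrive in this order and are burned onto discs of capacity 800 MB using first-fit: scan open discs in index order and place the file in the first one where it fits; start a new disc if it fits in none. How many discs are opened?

  200 → disc 1 (new)  [load 200/800]
  475 → disc 1  [load 675/800]
  100 → disc 1  [load 775/800]
  100 → disc 2 (new)  [load 100/800]
  575 → disc 2  [load 675/800]
  125 → disc 2  [load 800/800]
  600 → disc 3 (new)  [load 600/800]
  125 → disc 3  [load 725/800]
3 discs opened.

3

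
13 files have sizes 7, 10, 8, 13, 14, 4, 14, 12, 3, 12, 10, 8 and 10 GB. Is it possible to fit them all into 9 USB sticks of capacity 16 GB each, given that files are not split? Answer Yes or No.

No

Total = 125 GB; ⌈125/16⌉ = 8.
The bound of 8 does not rule out 9, but exhaustive search shows no assignment into 9 USB sticks of capacity 16 GB exists — the minimum is 10.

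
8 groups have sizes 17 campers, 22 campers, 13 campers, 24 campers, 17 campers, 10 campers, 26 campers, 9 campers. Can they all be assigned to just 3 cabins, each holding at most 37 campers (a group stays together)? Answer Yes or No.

Total = 138 campers; ⌈138/37⌉ = 4.
At least 4 cabins are required, but only 3 are allowed.

No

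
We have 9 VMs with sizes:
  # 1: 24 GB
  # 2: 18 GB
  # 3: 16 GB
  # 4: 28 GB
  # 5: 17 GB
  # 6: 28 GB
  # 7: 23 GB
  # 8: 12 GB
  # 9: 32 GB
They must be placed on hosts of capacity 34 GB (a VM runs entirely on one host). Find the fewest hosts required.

7

Total = 32 + 28 + 28 + 24 + 23 + 18 + 17 + 16 + 12 = 198 GB.
Lower bound: ⌈198/34⌉ = 6 hosts.
A packing using 7 hosts:
  host 1: 32 = 32
  host 2: 28 = 28
  host 3: 28 = 28
  host 4: 24 = 24
  host 5: 23 = 23
  host 6: 18 + 16 = 34
  host 7: 17 + 12 = 29
No arrangement into 6 hosts stays within capacity, so 7 is optimal.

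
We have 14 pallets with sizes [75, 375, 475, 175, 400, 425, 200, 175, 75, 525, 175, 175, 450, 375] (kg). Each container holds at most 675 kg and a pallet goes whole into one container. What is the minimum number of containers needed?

Total = 525 + 475 + 450 + 425 + 400 + 375 + 375 + 200 + 175 + 175 + 175 + 175 + 75 + 75 = 4075 kg.
Lower bound: ⌈4075/675⌉ = 7 containers.
A packing using 7 containers:
  container 1: 525 + 75 + 75 = 675
  container 2: 475 + 200 = 675
  container 3: 450 + 175 = 625
  container 4: 425 + 175 = 600
  container 5: 400 + 175 = 575
  container 6: 375 + 175 = 550
  container 7: 375 = 375
This matches the lower bound, so 7 is optimal.

7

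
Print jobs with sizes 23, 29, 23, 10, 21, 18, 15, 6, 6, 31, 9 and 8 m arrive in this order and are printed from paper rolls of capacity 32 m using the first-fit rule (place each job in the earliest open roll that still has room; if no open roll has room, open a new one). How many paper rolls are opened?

7

  23 → roll 1 (new)  [load 23/32]
  29 → roll 2 (new)  [load 29/32]
  23 → roll 3 (new)  [load 23/32]
  10 → roll 4 (new)  [load 10/32]
  21 → roll 4  [load 31/32]
  18 → roll 5 (new)  [load 18/32]
  15 → roll 6 (new)  [load 15/32]
  6 → roll 1  [load 29/32]
  6 → roll 3  [load 29/32]
  31 → roll 7 (new)  [load 31/32]
  9 → roll 5  [load 27/32]
  8 → roll 6  [load 23/32]
7 paper rolls opened.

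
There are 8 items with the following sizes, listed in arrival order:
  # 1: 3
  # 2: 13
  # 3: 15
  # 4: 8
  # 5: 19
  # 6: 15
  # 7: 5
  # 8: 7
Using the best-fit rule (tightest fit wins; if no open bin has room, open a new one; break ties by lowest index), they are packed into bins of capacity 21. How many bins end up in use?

5

  3 → bin 1 (new)  [load 3/21]
  13 → bin 1  [load 16/21]
  15 → bin 2 (new)  [load 15/21]
  8 → bin 3 (new)  [load 8/21]
  19 → bin 4 (new)  [load 19/21]
  15 → bin 5 (new)  [load 15/21]
  5 → bin 1  [load 21/21]
  7 → bin 3  [load 15/21]
5 bins opened.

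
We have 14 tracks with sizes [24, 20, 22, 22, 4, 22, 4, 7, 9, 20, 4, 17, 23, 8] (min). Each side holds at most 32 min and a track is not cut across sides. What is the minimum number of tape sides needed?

8

Total = 24 + 23 + 22 + 22 + 22 + 20 + 20 + 17 + 9 + 8 + 7 + 4 + 4 + 4 = 206 min.
Lower bound: ⌈206/32⌉ = 7 tape sides.
Also, 8 tracks each exceed 16 min, and no two of those can share a side, so at least 8 tape sides are needed.
A packing using 8 tape sides:
  side 1: 24 + 8 = 32
  side 2: 23 + 9 = 32
  side 3: 22 + 7 = 29
  side 4: 22 + 4 + 4 = 30
  side 5: 22 + 4 = 26
  side 6: 20 = 20
  side 7: 20 = 20
  side 8: 17 = 17
This matches the lower bound, so 8 is optimal.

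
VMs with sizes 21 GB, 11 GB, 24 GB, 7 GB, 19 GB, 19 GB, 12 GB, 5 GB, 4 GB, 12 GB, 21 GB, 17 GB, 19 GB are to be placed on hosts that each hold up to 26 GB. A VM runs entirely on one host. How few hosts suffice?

Total = 24 + 21 + 21 + 19 + 19 + 19 + 17 + 12 + 12 + 11 + 7 + 5 + 4 = 191 GB.
Lower bound: ⌈191/26⌉ = 8 hosts.
A packing using 9 hosts:
  host 1: 24 = 24
  host 2: 21 + 5 = 26
  host 3: 21 + 4 = 25
  host 4: 19 + 7 = 26
  host 5: 19 = 19
  host 6: 19 = 19
  host 7: 17 = 17
  host 8: 12 + 12 = 24
  host 9: 11 = 11
No arrangement into 8 hosts stays within capacity, so 9 is optimal.

9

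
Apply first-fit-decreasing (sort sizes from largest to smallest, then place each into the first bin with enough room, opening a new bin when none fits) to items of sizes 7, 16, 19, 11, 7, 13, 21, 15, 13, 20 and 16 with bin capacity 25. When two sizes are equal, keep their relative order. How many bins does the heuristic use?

8

Sorted descending: 21, 20, 19, 16, 16, 15, 13, 13, 11, 7, 7.
  21 → bin 1 (new)  [load 21/25]
  20 → bin 2 (new)  [load 20/25]
  19 → bin 3 (new)  [load 19/25]
  16 → bin 4 (new)  [load 16/25]
  16 → bin 5 (new)  [load 16/25]
  15 → bin 6 (new)  [load 15/25]
  13 → bin 7 (new)  [load 13/25]
  13 → bin 8 (new)  [load 13/25]
  11 → bin 7  [load 24/25]
  7 → bin 4  [load 23/25]
  7 → bin 5  [load 23/25]
8 bins opened.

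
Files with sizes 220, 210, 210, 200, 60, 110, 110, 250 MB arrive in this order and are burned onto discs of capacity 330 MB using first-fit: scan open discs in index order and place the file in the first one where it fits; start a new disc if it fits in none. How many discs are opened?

5

  220 → disc 1 (new)  [load 220/330]
  210 → disc 2 (new)  [load 210/330]
  210 → disc 3 (new)  [load 210/330]
  200 → disc 4 (new)  [load 200/330]
  60 → disc 1  [load 280/330]
  110 → disc 2  [load 320/330]
  110 → disc 3  [load 320/330]
  250 → disc 5 (new)  [load 250/330]
5 discs opened.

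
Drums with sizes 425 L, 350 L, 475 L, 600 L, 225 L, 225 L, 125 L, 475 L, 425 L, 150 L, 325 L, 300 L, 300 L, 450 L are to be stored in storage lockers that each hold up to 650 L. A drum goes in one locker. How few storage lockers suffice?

Total = 600 + 475 + 475 + 450 + 425 + 425 + 350 + 325 + 300 + 300 + 225 + 225 + 150 + 125 = 4850 L.
Lower bound: ⌈4850/650⌉ = 8 storage lockers.
A packing using 8 storage lockers:
  locker 1: 600 = 600
  locker 2: 475 + 150 = 625
  locker 3: 475 + 125 = 600
  locker 4: 450 = 450
  locker 5: 425 + 225 = 650
  locker 6: 425 + 225 = 650
  locker 7: 350 + 300 = 650
  locker 8: 325 + 300 = 625
This matches the lower bound, so 8 is optimal.

8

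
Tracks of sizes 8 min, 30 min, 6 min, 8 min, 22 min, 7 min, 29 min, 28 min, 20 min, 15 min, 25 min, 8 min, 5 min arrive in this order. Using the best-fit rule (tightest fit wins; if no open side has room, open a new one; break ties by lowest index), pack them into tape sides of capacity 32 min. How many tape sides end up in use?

8

  8 → side 1 (new)  [load 8/32]
  30 → side 2 (new)  [load 30/32]
  6 → side 1  [load 14/32]
  8 → side 1  [load 22/32]
  22 → side 3 (new)  [load 22/32]
  7 → side 1  [load 29/32]
  29 → side 4 (new)  [load 29/32]
  28 → side 5 (new)  [load 28/32]
  20 → side 6 (new)  [load 20/32]
  15 → side 7 (new)  [load 15/32]
  25 → side 8 (new)  [load 25/32]
  8 → side 3  [load 30/32]
  5 → side 8  [load 30/32]
8 tape sides opened.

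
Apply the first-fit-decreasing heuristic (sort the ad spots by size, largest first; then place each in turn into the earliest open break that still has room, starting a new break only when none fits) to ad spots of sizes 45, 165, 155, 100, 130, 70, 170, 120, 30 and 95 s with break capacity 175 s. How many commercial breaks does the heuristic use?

Sorted descending: 170, 165, 155, 130, 120, 100, 95, 70, 45, 30.
  170 → break 1 (new)  [load 170/175]
  165 → break 2 (new)  [load 165/175]
  155 → break 3 (new)  [load 155/175]
  130 → break 4 (new)  [load 130/175]
  120 → break 5 (new)  [load 120/175]
  100 → break 6 (new)  [load 100/175]
  95 → break 7 (new)  [load 95/175]
  70 → break 6  [load 170/175]
  45 → break 4  [load 175/175]
  30 → break 5  [load 150/175]
7 commercial breaks opened.

7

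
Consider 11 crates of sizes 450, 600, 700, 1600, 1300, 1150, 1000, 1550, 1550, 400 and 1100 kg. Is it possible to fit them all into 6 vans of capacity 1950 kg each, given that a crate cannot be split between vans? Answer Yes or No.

No

Total = 11400 kg; ⌈11400/1950⌉ = 6.
7 crates each exceed half the capacity and cannot share a van, forcing at least 7 vans.
At least 7 vans are required, but only 6 are allowed.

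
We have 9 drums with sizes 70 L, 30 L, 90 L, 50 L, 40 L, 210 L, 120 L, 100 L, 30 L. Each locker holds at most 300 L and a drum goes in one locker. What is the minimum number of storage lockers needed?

3

Total = 210 + 120 + 100 + 90 + 70 + 50 + 40 + 30 + 30 = 740 L.
Lower bound: ⌈740/300⌉ = 3 storage lockers.
A packing using 3 storage lockers:
  locker 1: 210 + 90 = 300
  locker 2: 120 + 100 + 70 = 290
  locker 3: 50 + 40 + 30 + 30 = 150
This matches the lower bound, so 3 is optimal.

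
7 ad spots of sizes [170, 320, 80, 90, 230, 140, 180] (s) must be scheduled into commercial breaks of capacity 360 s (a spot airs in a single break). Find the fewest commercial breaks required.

Total = 320 + 230 + 180 + 170 + 140 + 90 + 80 = 1210 s.
Lower bound: ⌈1210/360⌉ = 4 commercial breaks.
A packing using 4 commercial breaks:
  break 1: 320 = 320
  break 2: 230 + 90 = 320
  break 3: 180 + 170 = 350
  break 4: 140 + 80 = 220
This matches the lower bound, so 4 is optimal.

4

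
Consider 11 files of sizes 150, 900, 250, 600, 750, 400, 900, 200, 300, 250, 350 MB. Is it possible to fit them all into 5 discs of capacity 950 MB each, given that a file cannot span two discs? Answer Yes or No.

No

Total = 5050 MB; ⌈5050/950⌉ = 6.
At least 6 discs are required, but only 5 are allowed.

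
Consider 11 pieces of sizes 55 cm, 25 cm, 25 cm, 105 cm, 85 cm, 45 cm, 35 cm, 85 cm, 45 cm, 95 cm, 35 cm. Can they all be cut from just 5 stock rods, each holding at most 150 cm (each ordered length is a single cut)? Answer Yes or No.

A valid assignment using 5 stock rods:
  stock rod 1: 105 + 45 = 150
  stock rod 2: 95 + 55 = 150
  stock rod 3: 85 + 45 = 130
  stock rod 4: 85 + 35 + 25 = 145
  stock rod 5: 35 + 25 = 60
Every load is within 150 cm, so 5 stock rods suffice.

Yes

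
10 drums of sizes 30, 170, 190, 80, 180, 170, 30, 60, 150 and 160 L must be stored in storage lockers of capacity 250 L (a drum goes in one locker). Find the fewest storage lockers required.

6

Total = 190 + 180 + 170 + 170 + 160 + 150 + 80 + 60 + 30 + 30 = 1220 L.
Lower bound: ⌈1220/250⌉ = 5 storage lockers.
Also, 6 drums each exceed 125 L, and no two of those can share a locker, so at least 6 storage lockers are needed.
A packing using 6 storage lockers:
  locker 1: 190 + 60 = 250
  locker 2: 180 + 30 + 30 = 240
  locker 3: 170 + 80 = 250
  locker 4: 170 = 170
  locker 5: 160 = 160
  locker 6: 150 = 150
This matches the lower bound, so 6 is optimal.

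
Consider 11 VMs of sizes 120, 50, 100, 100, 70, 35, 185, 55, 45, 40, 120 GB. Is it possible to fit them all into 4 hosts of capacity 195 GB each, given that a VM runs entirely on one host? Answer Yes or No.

No

Total = 920 GB; ⌈920/195⌉ = 5.
At least 5 hosts are required, but only 4 are allowed.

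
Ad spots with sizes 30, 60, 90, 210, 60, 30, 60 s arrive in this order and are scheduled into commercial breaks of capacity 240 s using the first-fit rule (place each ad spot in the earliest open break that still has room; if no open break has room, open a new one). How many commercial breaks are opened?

  30 → break 1 (new)  [load 30/240]
  60 → break 1  [load 90/240]
  90 → break 1  [load 180/240]
  210 → break 2 (new)  [load 210/240]
  60 → break 1  [load 240/240]
  30 → break 2  [load 240/240]
  60 → break 3 (new)  [load 60/240]
3 commercial breaks opened.

3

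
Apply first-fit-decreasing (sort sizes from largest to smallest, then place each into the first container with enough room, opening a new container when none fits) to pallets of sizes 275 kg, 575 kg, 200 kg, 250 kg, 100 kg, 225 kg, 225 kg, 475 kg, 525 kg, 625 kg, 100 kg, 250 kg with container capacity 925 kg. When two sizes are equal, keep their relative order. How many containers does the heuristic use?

Sorted descending: 625, 575, 525, 475, 275, 250, 250, 225, 225, 200, 100, 100.
  625 → container 1 (new)  [load 625/925]
  575 → container 2 (new)  [load 575/925]
  525 → container 3 (new)  [load 525/925]
  475 → container 4 (new)  [load 475/925]
  275 → container 1  [load 900/925]
  250 → container 2  [load 825/925]
  250 → container 3  [load 775/925]
  225 → container 4  [load 700/925]
  225 → container 4  [load 925/925]
  200 → container 5 (new)  [load 200/925]
  100 → container 2  [load 925/925]
  100 → container 3  [load 875/925]
5 containers opened.

5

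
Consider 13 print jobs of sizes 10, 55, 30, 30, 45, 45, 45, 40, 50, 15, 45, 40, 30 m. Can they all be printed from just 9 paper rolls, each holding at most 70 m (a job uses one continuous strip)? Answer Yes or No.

Yes

A valid assignment using 9 paper rolls:
  roll 1: 55 + 15 = 70
  roll 2: 50 + 10 = 60
  roll 3: 45 = 45
  roll 4: 45 = 45
  roll 5: 45 = 45
  roll 6: 45 = 45
  roll 7: 40 + 30 = 70
  roll 8: 40 + 30 = 70
  roll 9: 30 = 30
Every load is within 70 m, so 9 paper rolls suffice.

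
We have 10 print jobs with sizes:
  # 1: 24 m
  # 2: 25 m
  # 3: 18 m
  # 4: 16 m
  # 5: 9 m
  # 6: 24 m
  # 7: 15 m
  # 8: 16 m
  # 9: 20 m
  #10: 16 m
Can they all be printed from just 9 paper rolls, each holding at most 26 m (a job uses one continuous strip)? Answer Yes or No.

A valid assignment using 9 paper rolls:
  roll 1: 25 = 25
  roll 2: 24 = 24
  roll 3: 24 = 24
  roll 4: 20 = 20
  roll 5: 18 = 18
  roll 6: 16 + 9 = 25
  roll 7: 16 = 16
  roll 8: 16 = 16
  roll 9: 15 = 15
Every load is within 26 m, so 9 paper rolls suffice.

Yes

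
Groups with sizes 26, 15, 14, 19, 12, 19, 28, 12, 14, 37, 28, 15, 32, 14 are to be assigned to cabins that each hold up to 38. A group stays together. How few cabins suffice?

9

Total = 37 + 32 + 28 + 28 + 26 + 19 + 19 + 15 + 15 + 14 + 14 + 14 + 12 + 12 = 285.
Lower bound: ⌈285/38⌉ = 8 cabins.
A packing using 9 cabins:
  cabin 1: 37 = 37
  cabin 2: 32 = 32
  cabin 3: 28 = 28
  cabin 4: 28 = 28
  cabin 5: 26 + 12 = 38
  cabin 6: 19 + 19 = 38
  cabin 7: 15 + 15 = 30
  cabin 8: 14 + 14 = 28
  cabin 9: 14 + 12 = 26
No arrangement into 8 cabins stays within capacity, so 9 is optimal.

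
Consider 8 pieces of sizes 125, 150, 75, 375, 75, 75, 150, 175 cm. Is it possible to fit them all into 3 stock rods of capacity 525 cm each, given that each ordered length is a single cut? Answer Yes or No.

A valid assignment using 3 stock rods:
  stock rod 1: 375 + 150 = 525
  stock rod 2: 175 + 150 + 125 + 75 = 525
  stock rod 3: 75 + 75 = 150
Every load is within 525 cm, so 3 stock rods suffice.

Yes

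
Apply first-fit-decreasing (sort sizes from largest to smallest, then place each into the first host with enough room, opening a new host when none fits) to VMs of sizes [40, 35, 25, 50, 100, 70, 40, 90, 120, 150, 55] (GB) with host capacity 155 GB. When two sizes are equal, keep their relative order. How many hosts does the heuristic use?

Sorted descending: 150, 120, 100, 90, 70, 55, 50, 40, 40, 35, 25.
  150 → host 1 (new)  [load 150/155]
  120 → host 2 (new)  [load 120/155]
  100 → host 3 (new)  [load 100/155]
  90 → host 4 (new)  [load 90/155]
  70 → host 5 (new)  [load 70/155]
  55 → host 3  [load 155/155]
  50 → host 4  [load 140/155]
  40 → host 5  [load 110/155]
  40 → host 5  [load 150/155]
  35 → host 2  [load 155/155]
  25 → host 6 (new)  [load 25/155]
6 hosts opened.

6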